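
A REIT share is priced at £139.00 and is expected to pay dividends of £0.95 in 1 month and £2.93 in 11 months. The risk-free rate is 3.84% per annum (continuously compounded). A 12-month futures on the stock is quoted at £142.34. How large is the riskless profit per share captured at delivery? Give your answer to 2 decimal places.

£1.82 per share

PV(dividends) I = 0.95·e^(−0.0384·1/12) + 2.93·e^(−0.0384·11/12) = 3.7756
Fair futures F* = (S − I)·e^(rT) = (139.00 − 3.7756)·e^0.038400 = 135.2244 × 1.039147 = 140.5180
Market £142.34 > fair 140.5180: forward overpriced → cash-and-carry (borrow at r, buy the stock and collect the dividends, short the forward).
Profit at T = |F_mkt − F*| = |142.34 − 140.5180| = £1.82 per share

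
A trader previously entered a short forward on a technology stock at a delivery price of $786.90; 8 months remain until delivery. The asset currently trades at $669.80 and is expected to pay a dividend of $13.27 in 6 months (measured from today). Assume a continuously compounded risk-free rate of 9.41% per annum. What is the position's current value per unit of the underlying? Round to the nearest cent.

$81.91

PV(remaining dividends) I = 13.27·e^(−0.0941·6/12) = 12.6601
Current forward F = (S − I)·e^(rT) = (669.80 − 12.6601)·e^(0.0941·8/12) = 657.1399 × 1.064743 = 699.6851
Value (long) = (F − K)·e^(−rT) = (699.6851 − 786.90) × 0.939194 = -81.9117
Short position value = −(long value) = $81.91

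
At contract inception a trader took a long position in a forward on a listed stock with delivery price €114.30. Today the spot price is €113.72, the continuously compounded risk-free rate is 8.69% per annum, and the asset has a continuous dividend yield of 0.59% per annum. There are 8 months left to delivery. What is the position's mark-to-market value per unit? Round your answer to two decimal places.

€5.41

Current fair forward for the remaining 8 months: F = S·e^((r − q)·T), (r − q) = 0.0869 − 0.0059 = 0.0810
F = 113.72 · e^(0.0810 × 8/12) = 113.72 × 1.055485 = 120.0298
Value of long forward = (F − K)·e^(−rT) = (120.0298 − 114.30) · e^(−0.0869·8/12)
= 5.7298 × 0.943713 = 5.41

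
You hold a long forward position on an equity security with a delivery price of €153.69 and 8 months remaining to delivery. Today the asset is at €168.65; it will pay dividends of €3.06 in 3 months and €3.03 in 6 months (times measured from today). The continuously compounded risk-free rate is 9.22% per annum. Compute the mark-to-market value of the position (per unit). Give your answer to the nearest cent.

PV(remaining dividends) I = 3.06·e^(−0.0922·3/12) + 3.03·e^(−0.0922·6/12) = 5.8838
Current forward F = (S − I)·e^(rT) = (168.65 − 5.8838)·e^(0.0922·8/12) = 162.7662 × 1.063395 = 173.0848
Value (long) = (F − K)·e^(−rT) = (173.0848 − 153.69) × 0.940384 = 18.2386
Value = €18.24

€18.24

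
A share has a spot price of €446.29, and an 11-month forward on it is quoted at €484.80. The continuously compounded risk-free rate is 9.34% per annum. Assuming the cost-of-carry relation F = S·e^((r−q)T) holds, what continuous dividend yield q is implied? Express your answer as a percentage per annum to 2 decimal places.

0.31%

From F = S·e^((r−q)T): (r − q) = ln(F/S)/T
ln(484.80/446.29) = ln(1.086289) = 0.082767
(r − q) = 0.082767 / (11/12) = 0.090291
q = r − ln(F/S)/T = 0.0934 − 0.090291 = 0.003109
q = 0.31%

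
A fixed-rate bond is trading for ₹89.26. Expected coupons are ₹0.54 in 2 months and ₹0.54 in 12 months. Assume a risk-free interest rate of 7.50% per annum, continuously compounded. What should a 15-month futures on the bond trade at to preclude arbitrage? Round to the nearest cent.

₹96.90

PV(coupons) I = 0.54·e^(−0.0750·2/12) + 0.54·e^(−0.0750·12/12)
I = 0.5333 + 0.5010 = 1.0343
F = (S − I)·e^(rT) = (89.26 − 1.0343) · e^(0.0750·15/12)
= 88.2257 · e^0.093750 = 88.2257 × 1.098285 = ₹96.90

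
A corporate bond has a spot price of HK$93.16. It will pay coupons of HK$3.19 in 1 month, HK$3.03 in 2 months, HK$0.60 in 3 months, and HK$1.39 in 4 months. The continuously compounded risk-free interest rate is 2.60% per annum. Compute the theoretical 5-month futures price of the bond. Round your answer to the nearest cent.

PV(coupons) I = 3.19·e^(−0.0260·1/12) + 3.03·e^(−0.0260·2/12) + 0.60·e^(−0.0260·3/12) + 1.39·e^(−0.0260·4/12)
I = 3.1831 + 3.0169 + 0.5961 + 1.3780 = 8.1741
F = (S − I)·e^(rT) = (93.16 − 8.1741) · e^(0.0260·5/12)
= 84.9859 · e^0.010833 = 84.9859 × 1.010892 = HK$85.91

HK$85.91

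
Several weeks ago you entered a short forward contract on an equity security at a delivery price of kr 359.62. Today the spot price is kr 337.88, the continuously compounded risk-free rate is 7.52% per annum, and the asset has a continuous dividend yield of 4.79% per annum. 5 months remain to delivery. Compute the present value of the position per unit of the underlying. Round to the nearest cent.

kr 17.32

Current fair forward for the remaining 5 months: F = S·e^((r − q)·T), (r − q) = 0.0752 − 0.0479 = 0.0273
F = 337.88 · e^(0.0273 × 5/12) = 337.88 × 1.011440 = 341.7453
Value of long forward = (F − K)·e^(−rT) = (341.7453 − 359.62) · e^(−0.0752·5/12)
= -17.8747 × 0.969152 = -17.32
Short position value = −(long value) = kr 17.32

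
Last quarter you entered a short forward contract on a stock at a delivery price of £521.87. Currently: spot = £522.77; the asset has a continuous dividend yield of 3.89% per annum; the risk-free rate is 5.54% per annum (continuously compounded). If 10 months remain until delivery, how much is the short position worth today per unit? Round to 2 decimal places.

-£7.77

Current fair forward for the remaining 10 months: F = S·e^((r − q)·T), (r − q) = 0.0554 − 0.0389 = 0.0165
F = 522.77 · e^(0.0165 × 10/12) = 522.77 × 1.013845 = 530.0078
Value of long forward = (F − K)·e^(−rT) = (530.0078 − 521.87) · e^(−0.0554·10/12)
= 8.1378 × 0.954883 = 7.77
Short position value = −(long value) = -£7.77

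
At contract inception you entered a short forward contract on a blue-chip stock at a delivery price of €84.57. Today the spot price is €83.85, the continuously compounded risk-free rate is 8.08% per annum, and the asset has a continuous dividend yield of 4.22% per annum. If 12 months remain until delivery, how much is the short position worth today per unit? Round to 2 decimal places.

-€2.38

Current fair forward for the remaining 12 months: F = S·e^((r − q)·T), (r − q) = 0.0808 − 0.0422 = 0.0386
F = 83.85 · e^(0.0386 × 12/12) = 83.85 × 1.039355 = 87.1499
Value of long forward = (F − K)·e^(−rT) = (87.1499 − 84.57) · e^(−0.0808·12/12)
= 2.5799 × 0.922378 = 2.38
Short position value = −(long value) = -€2.38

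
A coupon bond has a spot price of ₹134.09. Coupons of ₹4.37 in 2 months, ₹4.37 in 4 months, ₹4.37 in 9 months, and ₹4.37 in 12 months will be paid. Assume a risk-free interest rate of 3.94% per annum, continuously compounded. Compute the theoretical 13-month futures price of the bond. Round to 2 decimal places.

₹122.09

PV(coupons) I = 4.37·e^(−0.0394·2/12) + 4.37·e^(−0.0394·4/12) + 4.37·e^(−0.0394·9/12) + 4.37·e^(−0.0394·12/12)
I = 4.3414 + 4.3130 + 4.2428 + 4.2012 = 17.0984
F = (S − I)·e^(rT) = (134.09 − 17.0984) · e^(0.0394·13/12)
= 116.9916 · e^0.042683 = 116.9916 × 1.043607 = ₹122.09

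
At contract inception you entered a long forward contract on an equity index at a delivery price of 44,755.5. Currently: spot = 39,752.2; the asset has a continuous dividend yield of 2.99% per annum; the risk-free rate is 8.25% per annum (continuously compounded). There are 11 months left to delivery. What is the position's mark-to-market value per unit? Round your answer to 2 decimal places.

-2818.23

Current fair forward for the remaining 11 months: F = S·e^((r − q)·T), (r − q) = 0.0825 − 0.0299 = 0.0526
F = 39752.2 · e^(0.0526 × 11/12) = 39752.2 × 1.04939800 = 41715.8792
Value of long forward = (F − K)·e^(−rT) = (41715.8792 − 44755.5) · e^(−0.0825·11/12)
= -3039.6208 × 0.92716383 = -2818.23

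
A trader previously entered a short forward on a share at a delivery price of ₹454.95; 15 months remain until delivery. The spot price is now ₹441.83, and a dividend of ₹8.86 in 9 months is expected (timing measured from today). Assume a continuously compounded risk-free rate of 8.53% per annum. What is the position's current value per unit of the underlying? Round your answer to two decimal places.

PV(remaining dividends) I = 8.86·e^(−0.0853·9/12) = 8.3109
Current forward F = (S − I)·e^(rT) = (441.83 − 8.3109)·e^(0.0853·15/12) = 433.5191 × 1.112517 = 482.2974
Value (long) = (F − K)·e^(−rT) = (482.2974 − 454.95) × 0.898863 = 24.5816
Short position value = −(long value) = -₹24.58

-₹24.58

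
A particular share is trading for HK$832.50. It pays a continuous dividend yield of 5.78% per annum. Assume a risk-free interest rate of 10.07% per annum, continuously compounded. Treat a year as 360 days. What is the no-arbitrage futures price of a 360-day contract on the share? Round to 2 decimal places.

F = S·e^((r − q)T) = 832.50 · e^((0.1007 − 0.0578) × 360/360)
= 832.50 · e^0.042900 = 832.50 × 1.043834
F = HK$868.99

HK$868.99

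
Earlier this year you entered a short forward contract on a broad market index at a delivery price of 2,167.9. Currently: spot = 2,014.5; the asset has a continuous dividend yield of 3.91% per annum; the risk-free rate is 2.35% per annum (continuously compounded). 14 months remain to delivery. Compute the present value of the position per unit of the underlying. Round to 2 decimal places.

184.60

Current fair forward for the remaining 14 months: F = S·e^((r − q)·T), (r − q) = 0.0235 − 0.0391 = -0.0156
F = 2014.5 · e^(-0.0156 × 14/12) = 2014.5 × 0.98196462 = 1978.1677
Value of long forward = (F − K)·e^(−rT) = (1978.1677 − 2167.9) · e^(−0.0235·14/12)
= -189.7323 × 0.97295576 = -184.60
Short position value = −(long value) = 184.60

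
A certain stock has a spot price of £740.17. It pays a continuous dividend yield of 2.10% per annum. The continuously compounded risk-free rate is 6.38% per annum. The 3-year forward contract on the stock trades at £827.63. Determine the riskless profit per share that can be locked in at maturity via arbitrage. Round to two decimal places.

Fair forward: F* = S·e^(carry·T), with carry = (r − q) = 0.0638 − 0.0210 = 0.0428
F* = 740.17 · e^(0.0428 × 3) = 740.17 · e^0.128400 = 740.17 × 1.137008 = £841.5792
Market £827.63 < fair £841.5792: forward underpriced → reverse cash-and-carry (short spot, go long the forward).
At maturity, profit = |F_mkt − F*| = |827.63 − 841.5792| = £13.95 per share

£13.95 per share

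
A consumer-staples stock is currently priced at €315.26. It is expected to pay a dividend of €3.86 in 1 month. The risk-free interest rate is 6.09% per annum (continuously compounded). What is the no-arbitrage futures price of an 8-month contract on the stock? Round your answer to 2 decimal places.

€324.32

PV(dividends) I = 3.86·e^(−0.0609·1/12)
I = 3.8405
F = (S − I)·e^(rT) = (315.26 − 3.8405) · e^(0.0609·8/12)
= 311.4195 · e^0.040600 = 311.4195 × 1.041435 = €324.32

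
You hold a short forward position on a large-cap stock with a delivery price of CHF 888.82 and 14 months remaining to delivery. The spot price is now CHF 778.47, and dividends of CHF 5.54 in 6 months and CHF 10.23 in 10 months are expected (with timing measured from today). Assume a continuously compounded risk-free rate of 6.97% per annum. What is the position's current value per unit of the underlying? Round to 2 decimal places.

CHF 55.94

PV(remaining dividends) I = 5.54·e^(−0.0697·6/12) + 10.23·e^(−0.0697·10/12) = 15.0030
Current forward F = (S − I)·e^(rT) = (778.47 − 15.0030)·e^(0.0697·14/12) = 763.4670 × 1.084714 = 828.1433
Value (long) = (F − K)·e^(−rT) = (828.1433 − 888.82) × 0.921902 = -55.9380
Short position value = −(long value) = CHF 55.94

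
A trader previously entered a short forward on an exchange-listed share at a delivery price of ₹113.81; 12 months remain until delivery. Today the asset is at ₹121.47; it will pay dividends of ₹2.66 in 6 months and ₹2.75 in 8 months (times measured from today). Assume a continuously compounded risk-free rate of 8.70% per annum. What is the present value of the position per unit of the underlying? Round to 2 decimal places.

PV(remaining dividends) I = 2.66·e^(−0.0870·6/12) + 2.75·e^(−0.0870·8/12) = 5.1418
Current forward F = (S − I)·e^(rT) = (121.47 − 5.1418)·e^(0.0870·12/12) = 116.3282 × 1.090897 = 126.9021
Value (long) = (F − K)·e^(−rT) = (126.9021 − 113.81) × 0.916677 = 12.0012
Short position value = −(long value) = -₹12.00

-₹12.00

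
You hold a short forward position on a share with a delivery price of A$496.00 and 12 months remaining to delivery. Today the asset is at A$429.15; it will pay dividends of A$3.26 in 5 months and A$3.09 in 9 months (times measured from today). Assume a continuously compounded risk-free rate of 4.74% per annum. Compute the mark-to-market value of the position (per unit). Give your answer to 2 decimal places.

A$50.07

PV(remaining dividends) I = 3.26·e^(−0.0474·5/12) + 3.09·e^(−0.0474·9/12) = 6.1783
Current forward F = (S − I)·e^(rT) = (429.15 − 6.1783)·e^(0.0474·12/12) = 422.9717 × 1.048541 = 443.5032
Value (long) = (F − K)·e^(−rT) = (443.5032 − 496.00) × 0.953706 = -50.0665
Short position value = −(long value) = A$50.07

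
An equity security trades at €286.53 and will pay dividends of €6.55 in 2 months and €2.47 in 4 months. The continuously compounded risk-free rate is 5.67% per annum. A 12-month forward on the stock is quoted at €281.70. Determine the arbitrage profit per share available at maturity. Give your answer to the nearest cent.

PV(dividends) I = 6.55·e^(−0.0567·2/12) + 2.47·e^(−0.0567·4/12) = 8.9121
Fair forward F* = (S − I)·e^(rT) = (286.53 − 8.9121)·e^0.056700 = 277.6179 × 1.058338 = 293.8136
Market €281.70 < fair 293.8136: forward underpriced → reverse cash-and-carry (short the stock, invest proceeds at r, pay the dividends, go long the forward).
Profit at T = |F_mkt − F*| = |281.70 − 293.8136| = €12.11 per share

€12.11 per share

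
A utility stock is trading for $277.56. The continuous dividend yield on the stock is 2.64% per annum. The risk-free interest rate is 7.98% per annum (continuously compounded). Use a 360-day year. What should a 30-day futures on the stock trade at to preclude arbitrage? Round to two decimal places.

$278.80

F = S·e^((r − q)T) = 277.56 · e^((0.0798 − 0.0264) × 30/360)
= 277.56 · e^0.004450 = 277.56 × 1.004460
F = $278.80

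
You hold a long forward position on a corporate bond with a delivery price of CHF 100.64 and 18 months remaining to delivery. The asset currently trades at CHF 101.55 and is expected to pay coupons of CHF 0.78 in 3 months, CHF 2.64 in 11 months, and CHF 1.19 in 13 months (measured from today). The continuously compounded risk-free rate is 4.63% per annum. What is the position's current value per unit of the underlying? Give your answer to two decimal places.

PV(remaining coupons) I = 0.78·e^(−0.0463·3/12) + 2.64·e^(−0.0463·11/12) + 1.19·e^(−0.0463·13/12) = 4.4331
Current forward F = (S − I)·e^(rT) = (101.55 − 4.4331)·e^(0.0463·18/12) = 97.1169 × 1.071918 = 104.1014
Value (long) = (F − K)·e^(−rT) = (104.1014 − 100.64) × 0.932907 = 3.2292
Value = CHF 3.23

CHF 3.23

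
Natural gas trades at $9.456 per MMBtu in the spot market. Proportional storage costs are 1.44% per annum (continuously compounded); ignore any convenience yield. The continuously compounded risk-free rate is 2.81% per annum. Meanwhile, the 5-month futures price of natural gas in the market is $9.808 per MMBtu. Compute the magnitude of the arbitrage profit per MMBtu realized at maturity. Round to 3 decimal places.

Fair futures: F* = S·e^(carry·T), with carry = (r + u) = 0.0281 + 0.0144 = 0.0425
F* = 9.456 · e^(0.0425 × 5/12) = 9.456 · e^0.017708 = 9.456 × 1.017866 = $9.6249
Market $9.808 > fair $9.6249: forward overpriced → cash-and-carry (buy spot, short the forward).
At maturity, profit = |F_mkt − F*| = |9.808 − 9.6249| = $0.183 per MMBtu

$0.183 per MMBtu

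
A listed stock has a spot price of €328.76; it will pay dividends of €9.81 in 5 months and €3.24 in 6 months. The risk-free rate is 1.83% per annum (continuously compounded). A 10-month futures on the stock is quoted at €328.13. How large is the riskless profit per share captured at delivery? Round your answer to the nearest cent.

€7.46 per share

PV(dividends) I = 9.81·e^(−0.0183·5/12) + 3.24·e^(−0.0183·6/12) = 12.9460
Fair futures F* = (S − I)·e^(rT) = (328.76 − 12.9460)·e^0.015250 = 315.8140 × 1.015367 = 320.6671
Market €328.13 > fair 320.6671: forward overpriced → cash-and-carry (borrow at r, buy the stock and collect the dividends, short the forward).
Profit at T = |F_mkt − F*| = |328.13 − 320.6671| = €7.46 per share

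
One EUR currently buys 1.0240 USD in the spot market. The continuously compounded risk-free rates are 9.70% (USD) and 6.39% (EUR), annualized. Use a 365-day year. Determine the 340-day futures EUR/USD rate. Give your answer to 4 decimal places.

1.0561

F = S·e^((r_USD − r_EUR)T) = 1.0240 · e^((0.0970 − 0.0639) × 340/365)
= 1.0240 · e^0.030833 = 1.0240 × 1.031313
F = 1.0561 USD per EUR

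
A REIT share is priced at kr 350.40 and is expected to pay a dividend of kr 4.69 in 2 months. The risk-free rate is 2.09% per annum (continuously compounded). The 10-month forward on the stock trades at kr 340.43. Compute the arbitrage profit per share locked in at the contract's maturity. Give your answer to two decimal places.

PV(dividends) I = 4.69·e^(−0.0209·2/12) = 4.6737
Fair forward F* = (S − I)·e^(rT) = (350.40 − 4.6737)·e^0.017417 = 345.7263 × 1.017570 = 351.8007
Market kr 340.43 < fair 351.8007: forward underpriced → reverse cash-and-carry (short the stock, invest proceeds at r, pay the dividends, go long the forward).
Profit at T = |F_mkt − F*| = |340.43 − 351.8007| = kr 11.37 per share

kr 11.37 per share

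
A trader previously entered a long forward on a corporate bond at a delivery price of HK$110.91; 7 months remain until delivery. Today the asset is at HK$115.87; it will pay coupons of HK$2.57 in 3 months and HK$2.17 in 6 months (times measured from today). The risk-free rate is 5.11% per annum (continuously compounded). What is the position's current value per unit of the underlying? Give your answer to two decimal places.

HK$3.56

PV(remaining coupons) I = 2.57·e^(−0.0511·3/12) + 2.17·e^(−0.0511·6/12) = 4.6526
Current forward F = (S − I)·e^(rT) = (115.87 − 4.6526)·e^(0.0511·7/12) = 111.2174 × 1.030257 = 114.5825
Value (long) = (F − K)·e^(−rT) = (114.5825 − 110.91) × 0.970632 = 3.5646
Value = HK$3.56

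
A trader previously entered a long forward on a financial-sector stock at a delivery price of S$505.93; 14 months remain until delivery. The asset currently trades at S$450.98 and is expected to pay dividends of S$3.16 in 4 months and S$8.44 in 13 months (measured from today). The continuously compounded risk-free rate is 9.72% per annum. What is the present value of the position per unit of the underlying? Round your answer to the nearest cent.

PV(remaining dividends) I = 3.16·e^(−0.0972·4/12) + 8.44·e^(−0.0972·13/12) = 10.6557
Current forward F = (S − I)·e^(rT) = (450.98 − 10.6557)·e^(0.0972·14/12) = 440.3243 × 1.120080 = 493.1984
Value (long) = (F − K)·e^(−rT) = (493.1984 − 505.93) × 0.892793 = -11.3667
Value = -S$11.37

-S$11.37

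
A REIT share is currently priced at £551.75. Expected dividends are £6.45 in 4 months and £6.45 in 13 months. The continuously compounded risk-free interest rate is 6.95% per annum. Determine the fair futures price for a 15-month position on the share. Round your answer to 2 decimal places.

£588.43

PV(dividends) I = 6.45·e^(−0.0695·4/12) + 6.45·e^(−0.0695·13/12)
I = 6.3023 + 5.9822 = 12.2845
F = (S − I)·e^(rT) = (551.75 − 12.2845) · e^(0.0695·15/12)
= 539.4655 · e^0.086875 = 539.4655 × 1.090760 = £588.43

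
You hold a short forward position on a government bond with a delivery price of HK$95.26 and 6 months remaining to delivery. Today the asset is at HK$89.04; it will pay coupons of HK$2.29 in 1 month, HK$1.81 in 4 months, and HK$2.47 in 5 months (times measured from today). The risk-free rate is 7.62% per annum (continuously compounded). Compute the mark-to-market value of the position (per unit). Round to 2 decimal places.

HK$9.09

PV(remaining coupons) I = 2.29·e^(−0.0762·1/12) + 1.81·e^(−0.0762·4/12) + 2.47·e^(−0.0762·5/12) = 6.4329
Current forward F = (S − I)·e^(rT) = (89.04 − 6.4329)·e^(0.0762·6/12) = 82.6071 × 1.038835 = 85.8151
Value (long) = (F − K)·e^(−rT) = (85.8151 − 95.26) × 0.962617 = -9.0918
Short position value = −(long value) = HK$9.09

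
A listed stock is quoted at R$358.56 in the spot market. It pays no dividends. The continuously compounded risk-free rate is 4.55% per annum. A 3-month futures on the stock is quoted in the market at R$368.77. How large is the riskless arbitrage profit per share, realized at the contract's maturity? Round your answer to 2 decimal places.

R$6.11 per share

Fair futures: F* = S·e^(carry·T), with carry = r = 0.0455
F* = 358.56 · e^(0.0455 × 3/12) = 358.56 · e^0.011375 = 358.56 × 1.011440 = R$362.6619
Market R$368.77 > fair R$362.6619: forward overpriced → cash-and-carry (buy spot, short the forward).
At maturity, profit = |F_mkt − F*| = |368.77 − 362.6619| = R$6.11 per share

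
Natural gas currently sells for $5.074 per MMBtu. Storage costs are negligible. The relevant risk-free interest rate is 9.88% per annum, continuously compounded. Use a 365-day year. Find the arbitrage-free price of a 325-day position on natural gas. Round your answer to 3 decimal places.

F = S·e^(rT) = 5.074 · e^(0.0988 × 325/365) = 5.074 · e^0.087973
= 5.074 × 1.091959 = $5.541 per MMBtu

$5.541 per MMBtu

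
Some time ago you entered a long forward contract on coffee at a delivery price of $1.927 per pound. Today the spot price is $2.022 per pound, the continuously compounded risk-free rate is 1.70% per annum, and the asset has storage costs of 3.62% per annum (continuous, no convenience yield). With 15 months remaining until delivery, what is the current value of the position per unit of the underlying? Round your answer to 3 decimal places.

$0.229 per pound

Current fair forward for the remaining 15 months: F = S·e^((r + u)·T), (r + u) = 0.0170 + 0.0362 = 0.0532
F = 2.022 · e^(0.0532 × 15/12) = 2.022 × 1.068761 = 2.1610
Value of long forward = (F − K)·e^(−rT) = (2.1610 − 1.927) · e^(−0.0170·15/12)
= 0.2340 × 0.978974 = 0.229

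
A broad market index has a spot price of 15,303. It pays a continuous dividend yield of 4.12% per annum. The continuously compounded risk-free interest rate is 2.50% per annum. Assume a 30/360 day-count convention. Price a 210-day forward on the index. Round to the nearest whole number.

F = S·e^((r − q)T) = 15303 · e^((0.0250 − 0.0412) × 210/360)
= 15303 · e^-0.009450 = 15303 × 0.990595
F = 15,159

15,159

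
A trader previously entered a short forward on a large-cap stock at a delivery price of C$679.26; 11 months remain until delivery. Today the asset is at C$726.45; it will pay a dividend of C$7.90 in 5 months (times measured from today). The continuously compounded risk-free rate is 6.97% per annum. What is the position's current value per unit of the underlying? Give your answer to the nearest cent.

PV(remaining dividends) I = 7.90·e^(−0.0697·5/12) = 7.6739
Current forward F = (S − I)·e^(rT) = (726.45 − 7.6739)·e^(0.0697·11/12) = 718.7761 × 1.065977 = 766.1988
Value (long) = (F − K)·e^(−rT) = (766.1988 − 679.26) × 0.938107 = 81.5579
Short position value = −(long value) = -C$81.56

-C$81.56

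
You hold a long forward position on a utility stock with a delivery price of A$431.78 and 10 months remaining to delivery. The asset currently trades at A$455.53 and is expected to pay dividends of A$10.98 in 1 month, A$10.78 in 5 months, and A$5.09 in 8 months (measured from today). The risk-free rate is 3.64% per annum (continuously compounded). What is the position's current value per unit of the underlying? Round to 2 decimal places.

PV(remaining dividends) I = 10.98·e^(−0.0364·1/12) + 10.78·e^(−0.0364·5/12) + 5.09·e^(−0.0364·8/12) = 26.5325
Current forward F = (S − I)·e^(rT) = (455.53 − 26.5325)·e^(0.0364·10/12) = 428.9975 × 1.030798 = 442.2098
Value (long) = (F − K)·e^(−rT) = (442.2098 − 431.78) × 0.970122 = 10.1182
Value = A$10.12

A$10.12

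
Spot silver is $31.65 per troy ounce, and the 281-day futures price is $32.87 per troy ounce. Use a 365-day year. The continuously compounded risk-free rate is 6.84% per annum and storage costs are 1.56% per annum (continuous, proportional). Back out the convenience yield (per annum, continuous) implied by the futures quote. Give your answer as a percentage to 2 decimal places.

3.49%

F = S·e^((r+u−y)T) ⇒ (r+u−y) = ln(F/S)/T
ln(32.87/31.65) = 0.037822; /T ⇒ 0.049128
y = r + u − ln(F/S)/T = 0.0684 + 0.0156 − 0.049128 = 0.034872
y = 3.49%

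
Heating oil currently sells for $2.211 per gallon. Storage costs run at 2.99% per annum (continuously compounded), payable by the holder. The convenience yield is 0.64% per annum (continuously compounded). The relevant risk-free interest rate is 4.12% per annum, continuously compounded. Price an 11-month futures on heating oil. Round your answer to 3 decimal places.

Net carry = r + u − y = 0.0412 + 0.0299 − 0.0064 = 0.0647
F = S·e^((r+u−y)T) = 2.211 · e^(0.0647 × 11/12) = 2.211 · e^0.059308
= 2.211 × 1.061102 = $2.346 per gallon

$2.346 per gallon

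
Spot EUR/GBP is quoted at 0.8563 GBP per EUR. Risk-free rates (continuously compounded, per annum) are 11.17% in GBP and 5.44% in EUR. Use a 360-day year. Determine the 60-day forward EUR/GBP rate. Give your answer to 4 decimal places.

F = S·e^((r_GBP − r_EUR)T) = 0.8563 · e^((0.1117 − 0.0544) × 60/360)
= 0.8563 · e^0.009550 = 0.8563 × 1.009596
F = 0.8645 GBP per EUR

0.8645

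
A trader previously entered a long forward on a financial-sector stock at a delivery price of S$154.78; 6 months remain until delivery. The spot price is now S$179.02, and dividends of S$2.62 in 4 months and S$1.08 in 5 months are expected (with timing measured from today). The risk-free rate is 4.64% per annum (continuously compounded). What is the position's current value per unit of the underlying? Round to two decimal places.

PV(remaining dividends) I = 2.62·e^(−0.0464·4/12) + 1.08·e^(−0.0464·5/12) = 3.6391
Current forward F = (S − I)·e^(rT) = (179.02 − 3.6391)·e^(0.0464·6/12) = 175.3809 × 1.023471 = 179.4973
Value (long) = (F − K)·e^(−rT) = (179.4973 − 154.78) × 0.977067 = 24.1505
Value = S$24.15

S$24.15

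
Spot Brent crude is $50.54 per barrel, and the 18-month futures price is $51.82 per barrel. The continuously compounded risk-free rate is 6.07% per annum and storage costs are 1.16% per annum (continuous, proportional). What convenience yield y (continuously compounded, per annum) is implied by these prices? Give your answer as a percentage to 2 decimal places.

F = S·e^((r+u−y)T) ⇒ (r+u−y) = ln(F/S)/T
ln(51.82/50.54) = 0.025011; /T ⇒ 0.016674
y = r + u − ln(F/S)/T = 0.0607 + 0.0116 − 0.016674 = 0.055626
y = 5.56%

5.56%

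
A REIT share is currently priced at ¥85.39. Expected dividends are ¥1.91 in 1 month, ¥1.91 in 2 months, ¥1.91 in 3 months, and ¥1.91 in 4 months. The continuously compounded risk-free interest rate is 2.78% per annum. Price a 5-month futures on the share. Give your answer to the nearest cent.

PV(dividends) I = 1.91·e^(−0.0278·1/12) + 1.91·e^(−0.0278·2/12) + 1.91·e^(−0.0278·3/12) + 1.91·e^(−0.0278·4/12)
I = 1.9056 + 1.9012 + 1.8968 + 1.8924 = 7.5960
F = (S − I)·e^(rT) = (85.39 − 7.5960) · e^(0.0278·5/12)
= 77.7940 · e^0.011583 = 77.7940 × 1.011650 = ¥78.70

¥78.70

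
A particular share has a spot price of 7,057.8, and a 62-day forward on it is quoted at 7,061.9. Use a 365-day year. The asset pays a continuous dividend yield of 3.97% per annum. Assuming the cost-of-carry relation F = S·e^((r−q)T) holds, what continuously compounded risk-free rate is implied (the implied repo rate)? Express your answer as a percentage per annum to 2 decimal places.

From F = S·e^((r−q)T): (r − q) = ln(F/S)/T
ln(7061.9/7057.8) = ln(1.000581) = 0.000581
(r − q) = 0.000581 / (62/365) = 0.003420
r = ln(F/S)/T + q = 0.003420 + 0.0397 = 0.043120
r = 4.31%

4.31%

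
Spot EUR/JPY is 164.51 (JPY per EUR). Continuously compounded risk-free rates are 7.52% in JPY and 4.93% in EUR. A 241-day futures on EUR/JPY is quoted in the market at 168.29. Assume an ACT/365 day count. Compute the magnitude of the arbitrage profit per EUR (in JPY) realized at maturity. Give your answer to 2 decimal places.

Fair futures: F* = S·e^(carry·T), with carry = (r_JPY − r_EUR) = 0.0752 − 0.0493 = 0.0259
F* = 164.51 · e^(0.0259 × 241/365) = 164.51 · e^0.017101 = 164.51 × 1.017248 = 167.3475
Market 168.29 > fair 167.3475: forward overpriced → cash-and-carry (buy spot, short the forward).
At maturity, profit = |F_mkt − F*| = |168.29 − 167.3475| = 0.94 per EUR (in JPY)

0.94 per EUR (in JPY)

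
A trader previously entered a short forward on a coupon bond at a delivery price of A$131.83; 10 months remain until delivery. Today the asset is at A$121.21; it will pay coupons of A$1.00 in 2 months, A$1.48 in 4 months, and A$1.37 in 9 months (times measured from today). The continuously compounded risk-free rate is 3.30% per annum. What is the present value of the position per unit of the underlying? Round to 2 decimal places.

A$10.84

PV(remaining coupons) I = 1.00·e^(−0.0330·2/12) + 1.48·e^(−0.0330·4/12) + 1.37·e^(−0.0330·9/12) = 3.7948
Current forward F = (S − I)·e^(rT) = (121.21 − 3.7948)·e^(0.0330·10/12) = 117.4152 × 1.027882 = 120.6890
Value (long) = (F − K)·e^(−rT) = (120.6890 − 131.83) × 0.972875 = -10.8388
Short position value = −(long value) = A$10.84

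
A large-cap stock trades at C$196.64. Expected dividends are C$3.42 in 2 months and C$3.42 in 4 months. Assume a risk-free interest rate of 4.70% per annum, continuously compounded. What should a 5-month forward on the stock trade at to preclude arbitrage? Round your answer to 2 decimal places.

PV(dividends) I = 3.42·e^(−0.0470·2/12) + 3.42·e^(−0.0470·4/12)
I = 3.3933 + 3.3668 = 6.7601
F = (S − I)·e^(rT) = (196.64 − 6.7601) · e^(0.0470·5/12)
= 189.8799 · e^0.019583 = 189.8799 × 1.019776 = C$193.63

C$193.63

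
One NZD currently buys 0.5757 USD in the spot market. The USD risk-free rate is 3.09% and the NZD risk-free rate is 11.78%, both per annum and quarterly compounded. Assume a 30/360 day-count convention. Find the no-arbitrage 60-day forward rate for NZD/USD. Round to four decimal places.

0.5676

By covered interest parity, F = S · (1+r_USD/4)^(4T) / (1+r_NZD/4)^(4T)
= 0.5757 × 1.005143 / 1.019538 = 0.5757 × 0.985881
F = 0.5676 USD per NZD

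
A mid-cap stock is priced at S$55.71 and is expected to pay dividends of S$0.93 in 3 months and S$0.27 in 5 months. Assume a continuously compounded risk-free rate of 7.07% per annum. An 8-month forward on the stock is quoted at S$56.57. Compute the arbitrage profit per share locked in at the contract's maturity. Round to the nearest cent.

S$0.60 per share

PV(dividends) I = 0.93·e^(−0.0707·3/12) + 0.27·e^(−0.0707·5/12) = 1.1759
Fair forward F* = (S − I)·e^(rT) = (55.71 − 1.1759)·e^0.047133 = 54.5341 × 1.048261 = 57.1660
Market S$56.57 < fair 57.1660: forward underpriced → reverse cash-and-carry (short the stock, invest proceeds at r, pay the dividends, go long the forward).
Profit at T = |F_mkt − F*| = |56.57 − 57.1660| = S$0.60 per share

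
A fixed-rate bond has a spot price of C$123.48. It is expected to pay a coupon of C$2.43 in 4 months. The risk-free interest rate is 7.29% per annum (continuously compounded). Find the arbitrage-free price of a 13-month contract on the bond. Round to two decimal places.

PV(coupons) I = 2.43·e^(−0.0729·4/12)
I = 2.3717
F = (S − I)·e^(rT) = (123.48 − 2.3717) · e^(0.0729·13/12)
= 121.1083 · e^0.078975 = 121.1083 × 1.082177 = C$131.06

C$131.06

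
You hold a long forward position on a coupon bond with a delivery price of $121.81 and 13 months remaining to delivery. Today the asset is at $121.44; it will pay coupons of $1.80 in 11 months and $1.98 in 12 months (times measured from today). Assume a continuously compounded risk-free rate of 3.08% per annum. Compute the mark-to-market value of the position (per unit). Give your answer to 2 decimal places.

-$0.04

PV(remaining coupons) I = 1.80·e^(−0.0308·11/12) + 1.98·e^(−0.0308·12/12) = 3.6698
Current forward F = (S − I)·e^(rT) = (121.44 − 3.6698)·e^(0.0308·13/12) = 117.7702 × 1.033930 = 121.7661
Value (long) = (F − K)·e^(−rT) = (121.7661 − 121.81) × 0.967184 = -0.0425
Value = -$0.04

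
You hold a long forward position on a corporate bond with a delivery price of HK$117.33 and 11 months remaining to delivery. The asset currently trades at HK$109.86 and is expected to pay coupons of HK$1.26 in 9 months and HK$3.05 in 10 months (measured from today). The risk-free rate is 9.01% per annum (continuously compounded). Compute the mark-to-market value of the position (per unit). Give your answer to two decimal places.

-HK$2.18

PV(remaining coupons) I = 1.26·e^(−0.0901·9/12) + 3.05·e^(−0.0901·10/12) = 4.0071
Current forward F = (S − I)·e^(rT) = (109.86 − 4.0071)·e^(0.0901·11/12) = 105.8529 × 1.086098 = 114.9666
Value (long) = (F − K)·e^(−rT) = (114.9666 − 117.33) × 0.920727 = -2.1760
Value = -HK$2.18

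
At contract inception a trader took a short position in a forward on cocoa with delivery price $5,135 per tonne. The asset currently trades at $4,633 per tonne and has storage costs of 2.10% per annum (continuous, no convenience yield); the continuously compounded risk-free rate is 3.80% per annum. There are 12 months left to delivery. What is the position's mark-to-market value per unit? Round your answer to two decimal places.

Current fair forward for the remaining 12 months: F = S·e^((r + u)·T), (r + u) = 0.0380 + 0.0210 = 0.0590
F = 4633 · e^(0.0590 × 12/12) = 4633 × 1.06077524 = 4914.5717
Value of long forward = (F − K)·e^(−rT) = (4914.5717 − 5135) · e^(−0.0380·12/12)
= -220.4283 × 0.96271294 = -212.21
Short position value = −(long value) = $212.21

$212.21 per tonne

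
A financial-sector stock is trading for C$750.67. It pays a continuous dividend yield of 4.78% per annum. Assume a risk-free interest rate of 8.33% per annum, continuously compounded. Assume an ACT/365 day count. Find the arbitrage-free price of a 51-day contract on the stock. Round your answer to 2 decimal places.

C$754.40

F = S·e^((r − q)T) = 750.67 · e^((0.0833 − 0.0478) × 51/365)
= 750.67 · e^0.004960 = 750.67 × 1.004972
F = C$754.40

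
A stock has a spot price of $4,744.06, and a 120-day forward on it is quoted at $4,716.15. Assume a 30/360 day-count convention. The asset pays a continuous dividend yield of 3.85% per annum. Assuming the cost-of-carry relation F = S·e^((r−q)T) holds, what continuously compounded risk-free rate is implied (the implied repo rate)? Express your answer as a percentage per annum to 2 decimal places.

From F = S·e^((r−q)T): (r − q) = ln(F/S)/T
ln(4716.15/4744.06) = ln(0.994117) = -0.005900
(r − q) = -0.005900 / (120/360) = -0.017700
r = ln(F/S)/T + q = -0.017700 + 0.0385 = 0.020800
r = 2.08%

2.08%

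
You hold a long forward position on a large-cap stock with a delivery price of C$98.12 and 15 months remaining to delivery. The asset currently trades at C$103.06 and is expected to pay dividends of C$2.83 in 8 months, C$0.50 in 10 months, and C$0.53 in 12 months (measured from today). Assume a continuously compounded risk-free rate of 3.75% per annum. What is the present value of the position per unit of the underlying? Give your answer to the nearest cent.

C$5.68

PV(remaining dividends) I = 2.83·e^(−0.0375·8/12) + 0.50·e^(−0.0375·10/12) + 0.53·e^(−0.0375·12/12) = 3.7552
Current forward F = (S − I)·e^(rT) = (103.06 − 3.7552)·e^(0.0375·15/12) = 99.3048 × 1.047991 = 104.0705
Value (long) = (F − K)·e^(−rT) = (104.0705 − 98.12) × 0.954207 = 5.6780
Value = C$5.68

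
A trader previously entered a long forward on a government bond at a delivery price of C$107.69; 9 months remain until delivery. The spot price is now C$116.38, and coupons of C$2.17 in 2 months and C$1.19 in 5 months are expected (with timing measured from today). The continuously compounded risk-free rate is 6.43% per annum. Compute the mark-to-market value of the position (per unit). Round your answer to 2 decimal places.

PV(remaining coupons) I = 2.17·e^(−0.0643·2/12) + 1.19·e^(−0.0643·5/12) = 3.3054
Current forward F = (S − I)·e^(rT) = (116.38 − 3.3054)·e^(0.0643·9/12) = 113.0746 × 1.049407 = 118.6613
Value (long) = (F − K)·e^(−rT) = (118.6613 − 107.69) × 0.952919 = 10.4548
Value = C$10.45

C$10.45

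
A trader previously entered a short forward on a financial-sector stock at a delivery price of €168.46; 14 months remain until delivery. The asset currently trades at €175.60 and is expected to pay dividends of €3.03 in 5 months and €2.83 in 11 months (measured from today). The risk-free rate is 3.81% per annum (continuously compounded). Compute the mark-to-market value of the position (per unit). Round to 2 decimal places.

-€8.75

PV(remaining dividends) I = 3.03·e^(−0.0381·5/12) + 2.83·e^(−0.0381·11/12) = 5.7151
Current forward F = (S − I)·e^(rT) = (175.60 − 5.7151)·e^(0.0381·14/12) = 169.8849 × 1.045453 = 177.6067
Value (long) = (F − K)·e^(−rT) = (177.6067 − 168.46) × 0.956523 = 8.7490
Short position value = −(long value) = -€8.75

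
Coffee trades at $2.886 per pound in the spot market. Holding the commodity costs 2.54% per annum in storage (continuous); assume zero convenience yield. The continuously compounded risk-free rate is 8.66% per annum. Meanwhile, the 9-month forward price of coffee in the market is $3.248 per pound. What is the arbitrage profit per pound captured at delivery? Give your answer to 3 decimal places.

Fair forward: F* = S·e^(carry·T), with carry = (r + u) = 0.0866 + 0.0254 = 0.1120
F* = 2.886 · e^(0.1120 × 9/12) = 2.886 · e^0.084000 = 2.886 × 1.087629 = $3.1389
Market $3.248 > fair $3.1389: forward overpriced → cash-and-carry (buy spot, short the forward).
At maturity, profit = |F_mkt − F*| = |3.248 − 3.1389| = $0.109 per pound

$0.109 per pound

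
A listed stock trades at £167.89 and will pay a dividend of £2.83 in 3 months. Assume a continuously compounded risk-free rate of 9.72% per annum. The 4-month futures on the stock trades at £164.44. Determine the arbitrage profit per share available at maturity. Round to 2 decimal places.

PV(dividends) I = 2.83·e^(−0.0972·3/12) = 2.7621
Fair futures F* = (S − I)·e^(rT) = (167.89 − 2.7621)·e^0.032400 = 165.1279 × 1.032931 = 170.5657
Market £164.44 < fair 170.5657: forward underpriced → reverse cash-and-carry (short the stock, invest proceeds at r, pay the dividends, go long the forward).
Profit at T = |F_mkt − F*| = |164.44 − 170.5657| = £6.13 per share

£6.13 per share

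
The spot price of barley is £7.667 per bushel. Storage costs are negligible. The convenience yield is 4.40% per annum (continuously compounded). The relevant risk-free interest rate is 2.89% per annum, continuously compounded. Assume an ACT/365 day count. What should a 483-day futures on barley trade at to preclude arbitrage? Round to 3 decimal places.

Net carry = r + u − y = 0.0289 + 0.0000 − 0.0440 = -0.0151
F = S·e^((r+u−y)T) = 7.667 · e^(-0.0151 × 483/365) = 7.667 · e^-0.019982
= 7.667 × 0.980216 = £7.515 per bushel

£7.515 per bushel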